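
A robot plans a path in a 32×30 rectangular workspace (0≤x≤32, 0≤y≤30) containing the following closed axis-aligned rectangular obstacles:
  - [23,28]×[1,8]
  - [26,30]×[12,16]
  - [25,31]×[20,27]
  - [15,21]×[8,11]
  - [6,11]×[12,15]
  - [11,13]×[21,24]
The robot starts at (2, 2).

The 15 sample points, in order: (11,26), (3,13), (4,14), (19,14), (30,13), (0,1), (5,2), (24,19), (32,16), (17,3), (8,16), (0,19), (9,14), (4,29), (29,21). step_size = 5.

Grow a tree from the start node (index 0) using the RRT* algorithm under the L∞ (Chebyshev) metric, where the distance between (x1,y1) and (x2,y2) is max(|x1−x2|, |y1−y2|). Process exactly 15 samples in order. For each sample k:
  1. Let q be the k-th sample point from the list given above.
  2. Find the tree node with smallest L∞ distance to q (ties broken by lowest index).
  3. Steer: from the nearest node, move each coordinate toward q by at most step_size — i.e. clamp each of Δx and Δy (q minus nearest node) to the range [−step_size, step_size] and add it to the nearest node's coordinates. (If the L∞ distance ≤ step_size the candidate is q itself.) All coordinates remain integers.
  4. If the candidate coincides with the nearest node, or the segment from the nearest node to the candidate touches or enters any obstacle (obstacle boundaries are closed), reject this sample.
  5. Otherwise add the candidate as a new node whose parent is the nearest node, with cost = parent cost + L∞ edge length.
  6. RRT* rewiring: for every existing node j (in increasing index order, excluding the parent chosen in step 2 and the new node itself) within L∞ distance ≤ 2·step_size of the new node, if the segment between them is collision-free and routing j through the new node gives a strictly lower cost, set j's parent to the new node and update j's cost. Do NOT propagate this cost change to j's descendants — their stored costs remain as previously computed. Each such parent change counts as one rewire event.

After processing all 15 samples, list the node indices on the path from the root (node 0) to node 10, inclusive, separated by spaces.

1. q=(11,26) nearest=0 d=24 new=(7,7) → add node 1 parent=0 cost=5
2. q=(3,13) nearest=1 d=6 new=(3,12) → add node 2 parent=1 cost=10
3. q=(4,14) nearest=2 d=2 new=(4,14) → add node 3 parent=2 cost=12
4. q=(19,14) nearest=1 d=12 new=(12,12) → add node 4 parent=1 cost=10
5. q=(30,13) nearest=4 d=18 new=(17,13) → add node 5 parent=4 cost=15
6. q=(0,1) nearest=0 d=2 new=(0,1) → add node 6 parent=0 cost=2
7. q=(5,2) nearest=0 d=3 new=(5,2) → add node 7 parent=0 cost=3
8. q=(24,19) nearest=5 d=7 new=(22,18) → add node 8 parent=5 cost=20
9. q=(32,16) nearest=8 d=10 new=(27,16) → blocked by [26,30]×[12,16], reject
10. q=(17,3) nearest=4 d=9 new=(17,7) → blocked by [15,21]×[8,11], reject
11. q=(8,16) nearest=3 d=4 new=(8,16) → blocked by [6,11]×[12,15], reject
12. q=(0,19) nearest=3 d=5 new=(0,19) → add node 9 parent=3 cost=17
13. q=(9,14) nearest=4 d=3 new=(9,14) → blocked by [6,11]×[12,15], reject
14. q=(4,29) nearest=9 d=10 new=(4,24) → add node 10 parent=9 cost=22
15. q=(29,21) nearest=8 d=7 new=(27,21) → blocked by [25,31]×[20,27], reject

Path: 0 1 2 3 9 10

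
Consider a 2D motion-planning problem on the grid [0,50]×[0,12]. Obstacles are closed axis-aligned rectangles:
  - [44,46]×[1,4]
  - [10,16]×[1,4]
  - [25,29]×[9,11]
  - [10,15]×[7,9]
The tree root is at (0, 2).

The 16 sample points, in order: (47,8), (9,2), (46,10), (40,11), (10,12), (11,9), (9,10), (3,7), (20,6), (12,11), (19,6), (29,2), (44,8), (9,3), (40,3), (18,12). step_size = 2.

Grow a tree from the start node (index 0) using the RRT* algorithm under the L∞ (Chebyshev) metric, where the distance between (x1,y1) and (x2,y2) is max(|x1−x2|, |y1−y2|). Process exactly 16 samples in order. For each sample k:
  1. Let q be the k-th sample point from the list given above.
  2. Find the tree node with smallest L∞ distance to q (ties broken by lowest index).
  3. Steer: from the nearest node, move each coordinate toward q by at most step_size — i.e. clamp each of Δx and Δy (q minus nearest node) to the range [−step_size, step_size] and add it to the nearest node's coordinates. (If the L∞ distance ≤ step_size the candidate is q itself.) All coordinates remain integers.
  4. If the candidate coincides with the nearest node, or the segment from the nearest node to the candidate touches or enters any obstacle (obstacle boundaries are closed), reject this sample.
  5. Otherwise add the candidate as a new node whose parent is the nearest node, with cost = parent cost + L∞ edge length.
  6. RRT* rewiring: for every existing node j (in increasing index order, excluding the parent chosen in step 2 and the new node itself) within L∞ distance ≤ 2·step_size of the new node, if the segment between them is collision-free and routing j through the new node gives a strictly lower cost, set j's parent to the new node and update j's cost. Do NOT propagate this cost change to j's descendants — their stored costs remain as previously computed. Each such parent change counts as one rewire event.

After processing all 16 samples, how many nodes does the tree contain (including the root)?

1. q=(47,8) nearest=0 d=47 new=(2,4) → add node 1 parent=0 cost=2
2. q=(9,2) nearest=1 d=7 new=(4,2) → add node 2 parent=1 cost=4
3. q=(46,10) nearest=2 d=42 new=(6,4) → add node 3 parent=2 cost=6
4. q=(40,11) nearest=3 d=34 new=(8,6) → add node 4 parent=3 cost=8
5. q=(10,12) nearest=4 d=6 new=(10,8) → blocked by [10,15]×[7,9], reject
6. q=(11,9) nearest=4 d=3 new=(10,8) → blocked by [10,15]×[7,9], reject
7. q=(9,10) nearest=4 d=4 new=(9,8) → add node 5 parent=4 cost=10
8. q=(3,7) nearest=1 d=3 new=(3,6) → add node 6 parent=1 cost=4
9. q=(20,6) nearest=5 d=11 new=(11,6) → blocked by [10,15]×[7,9], reject
10. q=(12,11) nearest=5 d=3 new=(11,10) → blocked by [10,15]×[7,9], reject
11. q=(19,6) nearest=5 d=10 new=(11,6) → blocked by [10,15]×[7,9], reject
12. q=(29,2) nearest=5 d=20 new=(11,6) → blocked by [10,15]×[7,9], reject
13. q=(44,8) nearest=5 d=35 new=(11,8) → blocked by [10,15]×[7,9], reject
14. q=(9,3) nearest=3 d=3 new=(8,3) → add node 7 parent=3 cost=8
15. q=(40,3) nearest=5 d=31 new=(11,6) → blocked by [10,15]×[7,9], reject
16. q=(18,12) nearest=5 d=9 new=(11,10) → blocked by [10,15]×[7,9], reject

Node count: 8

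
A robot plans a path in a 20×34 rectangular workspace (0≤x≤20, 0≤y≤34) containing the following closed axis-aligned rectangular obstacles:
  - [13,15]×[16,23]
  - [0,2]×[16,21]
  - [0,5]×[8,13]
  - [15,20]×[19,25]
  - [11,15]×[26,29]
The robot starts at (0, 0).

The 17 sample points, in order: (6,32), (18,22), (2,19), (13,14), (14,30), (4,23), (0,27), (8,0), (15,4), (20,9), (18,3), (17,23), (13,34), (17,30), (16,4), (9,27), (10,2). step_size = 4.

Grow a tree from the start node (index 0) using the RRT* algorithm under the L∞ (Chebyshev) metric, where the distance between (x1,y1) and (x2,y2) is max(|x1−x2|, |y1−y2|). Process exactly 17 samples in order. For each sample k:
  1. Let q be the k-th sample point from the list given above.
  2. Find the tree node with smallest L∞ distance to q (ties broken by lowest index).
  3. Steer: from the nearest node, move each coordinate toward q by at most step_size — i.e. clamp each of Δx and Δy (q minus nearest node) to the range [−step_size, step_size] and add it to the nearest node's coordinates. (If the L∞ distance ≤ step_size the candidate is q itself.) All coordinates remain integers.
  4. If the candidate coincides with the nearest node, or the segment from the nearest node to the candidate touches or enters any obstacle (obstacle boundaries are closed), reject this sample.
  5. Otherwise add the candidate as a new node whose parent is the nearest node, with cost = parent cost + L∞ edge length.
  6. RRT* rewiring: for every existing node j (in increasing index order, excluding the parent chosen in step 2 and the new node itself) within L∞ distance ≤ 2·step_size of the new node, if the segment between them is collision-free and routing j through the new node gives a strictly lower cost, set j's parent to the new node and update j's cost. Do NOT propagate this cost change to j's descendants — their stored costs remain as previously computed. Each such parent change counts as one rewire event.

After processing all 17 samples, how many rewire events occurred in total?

Rewire events: 1

1. q=(6,32) nearest=0 d=32 new=(4,4) → add node 1 parent=0 cost=4
2. q=(18,22) nearest=1 d=18 new=(8,8) → add node 2 parent=1 cost=8
3. q=(2,19) nearest=2 d=11 new=(4,12) → blocked by [0,5]×[8,13], reject
4. q=(13,14) nearest=2 d=6 new=(12,12) → add node 3 parent=2 cost=12
5. q=(14,30) nearest=3 d=18 new=(14,16) → blocked by [13,15]×[16,23], reject
6. q=(4,23) nearest=3 d=11 new=(8,16) → add node 4 parent=3 cost=16
7. q=(0,27) nearest=4 d=11 new=(4,20) → add node 5 parent=4 cost=20
8. q=(8,0) nearest=1 d=4 new=(8,0) → add node 6 parent=1 cost=8
9. q=(15,4) nearest=2 d=7 new=(12,4) → add node 7 parent=2 cost=12
10. q=(20,9) nearest=3 d=8 new=(16,9) → add node 8 parent=3 cost=16
11. q=(18,3) nearest=7 d=6 new=(16,3) → add node 9 parent=7 cost=16
12. q=(17,23) nearest=4 d=9 new=(12,20) → add node 10 parent=4 cost=20
13. q=(13,34) nearest=5 d=14 new=(8,24) → add node 11 parent=5 cost=24
14. q=(17,30) nearest=11 d=9 new=(12,28) → blocked by [11,15]×[26,29], reject
15. q=(16,4) nearest=9 d=1 new=(16,4) → add node 12 parent=9 cost=17
16. q=(9,27) nearest=11 d=3 new=(9,27) → add node 13 parent=11 cost=27
17. q=(10,2) nearest=6 d=2 new=(10,2) → add node 14 parent=6 cost=10; rewire 12→14 (16<17)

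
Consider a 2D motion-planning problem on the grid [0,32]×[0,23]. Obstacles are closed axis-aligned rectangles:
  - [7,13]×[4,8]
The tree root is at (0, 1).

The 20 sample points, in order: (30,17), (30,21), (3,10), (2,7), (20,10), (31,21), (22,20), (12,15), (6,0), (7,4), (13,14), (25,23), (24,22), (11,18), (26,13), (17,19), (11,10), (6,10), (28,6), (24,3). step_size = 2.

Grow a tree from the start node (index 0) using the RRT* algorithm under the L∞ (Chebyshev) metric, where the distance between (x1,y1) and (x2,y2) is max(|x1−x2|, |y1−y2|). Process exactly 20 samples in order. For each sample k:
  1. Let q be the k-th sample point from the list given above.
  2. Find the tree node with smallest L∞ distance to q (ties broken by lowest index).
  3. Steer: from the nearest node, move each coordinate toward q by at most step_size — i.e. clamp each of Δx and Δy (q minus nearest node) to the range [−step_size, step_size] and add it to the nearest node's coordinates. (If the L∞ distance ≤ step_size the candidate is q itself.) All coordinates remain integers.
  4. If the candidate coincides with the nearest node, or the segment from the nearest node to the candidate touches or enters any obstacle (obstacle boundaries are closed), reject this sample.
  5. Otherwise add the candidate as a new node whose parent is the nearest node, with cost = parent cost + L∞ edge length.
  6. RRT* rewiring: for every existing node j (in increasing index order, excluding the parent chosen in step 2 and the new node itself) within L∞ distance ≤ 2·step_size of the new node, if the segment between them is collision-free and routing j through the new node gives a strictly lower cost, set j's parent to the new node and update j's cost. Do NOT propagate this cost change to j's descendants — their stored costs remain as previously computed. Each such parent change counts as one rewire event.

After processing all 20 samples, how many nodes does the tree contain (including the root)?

Node count: 10

1. q=(30,17) nearest=0 d=30 new=(2,3) → add node 1 parent=0 cost=2
2. q=(30,21) nearest=1 d=28 new=(4,5) → add node 2 parent=1 cost=4
3. q=(3,10) nearest=2 d=5 new=(3,7) → add node 3 parent=2 cost=6
4. q=(2,7) nearest=3 d=1 new=(2,7) → add node 4 parent=3 cost=7
5. q=(20,10) nearest=2 d=16 new=(6,7) → add node 5 parent=2 cost=6
6. q=(31,21) nearest=5 d=25 new=(8,9) → blocked by [7,13]×[4,8], reject
7. q=(22,20) nearest=5 d=16 new=(8,9) → blocked by [7,13]×[4,8], reject
8. q=(12,15) nearest=5 d=8 new=(8,9) → blocked by [7,13]×[4,8], reject
9. q=(6,0) nearest=1 d=4 new=(4,1) → add node 6 parent=1 cost=4
10. q=(7,4) nearest=2 d=3 new=(6,4) → add node 7 parent=2 cost=6
11. q=(13,14) nearest=5 d=7 new=(8,9) → blocked by [7,13]×[4,8], reject
12. q=(25,23) nearest=5 d=19 new=(8,9) → blocked by [7,13]×[4,8], reject
13. q=(24,22) nearest=5 d=18 new=(8,9) → blocked by [7,13]×[4,8], reject
14. q=(11,18) nearest=3 d=11 new=(5,9) → add node 8 parent=3 cost=8
15. q=(26,13) nearest=5 d=20 new=(8,9) → blocked by [7,13]×[4,8], reject
16. q=(17,19) nearest=5 d=12 new=(8,9) → blocked by [7,13]×[4,8], reject
17. q=(11,10) nearest=5 d=5 new=(8,9) → blocked by [7,13]×[4,8], reject
18. q=(6,10) nearest=8 d=1 new=(6,10) → add node 9 parent=8 cost=9
19. q=(28,6) nearest=5 d=22 new=(8,6) → blocked by [7,13]×[4,8], reject
20. q=(24,3) nearest=5 d=18 new=(8,5) → blocked by [7,13]×[4,8], reject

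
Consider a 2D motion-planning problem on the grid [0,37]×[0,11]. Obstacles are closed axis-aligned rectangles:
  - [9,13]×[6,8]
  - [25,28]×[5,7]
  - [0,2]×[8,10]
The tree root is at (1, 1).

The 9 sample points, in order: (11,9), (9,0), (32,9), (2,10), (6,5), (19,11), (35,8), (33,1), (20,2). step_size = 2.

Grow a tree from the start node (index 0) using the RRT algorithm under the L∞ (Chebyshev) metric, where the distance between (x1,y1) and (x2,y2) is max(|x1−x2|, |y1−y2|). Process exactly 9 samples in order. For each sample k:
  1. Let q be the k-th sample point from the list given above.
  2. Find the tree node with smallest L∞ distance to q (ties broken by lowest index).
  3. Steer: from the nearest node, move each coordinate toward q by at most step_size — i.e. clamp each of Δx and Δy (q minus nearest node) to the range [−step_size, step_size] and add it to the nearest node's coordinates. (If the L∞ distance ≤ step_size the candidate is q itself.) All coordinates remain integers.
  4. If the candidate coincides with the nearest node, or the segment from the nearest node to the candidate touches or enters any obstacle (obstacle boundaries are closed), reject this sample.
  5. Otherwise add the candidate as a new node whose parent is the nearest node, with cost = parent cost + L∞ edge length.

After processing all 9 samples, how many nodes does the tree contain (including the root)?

Node count: 9

1. q=(11,9) nearest=0 d=10 new=(3,3) → add node 1 parent=0 cost=2
2. q=(9,0) nearest=1 d=6 new=(5,1) → add node 2 parent=1 cost=4
3. q=(32,9) nearest=2 d=27 new=(7,3) → add node 3 parent=2 cost=6
4. q=(2,10) nearest=1 d=7 new=(2,5) → add node 4 parent=1 cost=4
5. q=(6,5) nearest=3 d=2 new=(6,5) → add node 5 parent=3 cost=8
6. q=(19,11) nearest=3 d=12 new=(9,5) → add node 6 parent=3 cost=8
7. q=(35,8) nearest=6 d=26 new=(11,7) → blocked by [9,13]×[6,8], reject
8. q=(33,1) nearest=6 d=24 new=(11,3) → add node 7 parent=6 cost=10
9. q=(20,2) nearest=7 d=9 new=(13,2) → add node 8 parent=7 cost=12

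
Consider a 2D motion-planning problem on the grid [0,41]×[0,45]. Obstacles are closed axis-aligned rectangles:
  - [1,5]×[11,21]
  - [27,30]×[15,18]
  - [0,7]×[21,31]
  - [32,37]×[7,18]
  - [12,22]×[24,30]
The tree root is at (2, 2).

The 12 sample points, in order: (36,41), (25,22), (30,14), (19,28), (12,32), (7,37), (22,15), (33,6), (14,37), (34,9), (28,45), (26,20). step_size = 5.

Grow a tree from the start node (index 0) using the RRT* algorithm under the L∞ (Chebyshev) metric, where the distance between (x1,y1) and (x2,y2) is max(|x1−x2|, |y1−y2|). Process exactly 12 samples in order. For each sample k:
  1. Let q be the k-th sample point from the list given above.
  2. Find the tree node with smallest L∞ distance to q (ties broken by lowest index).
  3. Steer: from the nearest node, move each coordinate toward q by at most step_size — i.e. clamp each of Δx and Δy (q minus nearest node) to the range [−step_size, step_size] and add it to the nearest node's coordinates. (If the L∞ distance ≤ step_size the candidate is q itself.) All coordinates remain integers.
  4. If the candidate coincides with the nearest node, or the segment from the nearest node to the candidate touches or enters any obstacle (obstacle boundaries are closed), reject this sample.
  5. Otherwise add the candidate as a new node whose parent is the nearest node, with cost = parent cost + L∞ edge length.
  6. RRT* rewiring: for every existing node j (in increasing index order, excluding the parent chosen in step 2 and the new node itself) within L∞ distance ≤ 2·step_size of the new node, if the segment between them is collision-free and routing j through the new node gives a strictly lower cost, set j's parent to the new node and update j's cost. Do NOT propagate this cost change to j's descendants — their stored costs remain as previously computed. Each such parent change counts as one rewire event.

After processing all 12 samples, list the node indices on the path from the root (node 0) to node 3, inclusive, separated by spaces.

Path: 0 1 2 3

1. q=(36,41) nearest=0 d=39 new=(7,7) → add node 1 parent=0 cost=5
2. q=(25,22) nearest=1 d=18 new=(12,12) → add node 2 parent=1 cost=10
3. q=(30,14) nearest=2 d=18 new=(17,14) → add node 3 parent=2 cost=15
4. q=(19,28) nearest=3 d=14 new=(19,19) → add node 4 parent=3 cost=20
5. q=(12,32) nearest=4 d=13 new=(14,24) → blocked by [12,22]×[24,30], reject
6. q=(7,37) nearest=4 d=18 new=(14,24) → blocked by [12,22]×[24,30], reject
7. q=(22,15) nearest=4 d=4 new=(22,15) → add node 5 parent=4 cost=24
8. q=(33,6) nearest=5 d=11 new=(27,10) → add node 6 parent=5 cost=29
9. q=(14,37) nearest=4 d=18 new=(14,24) → blocked by [12,22]×[24,30], reject
10. q=(34,9) nearest=6 d=7 new=(32,9) → blocked by [32,37]×[7,18], reject
11. q=(28,45) nearest=4 d=26 new=(24,24) → add node 7 parent=4 cost=25
12. q=(26,20) nearest=7 d=4 new=(26,20) → add node 8 parent=7 cost=29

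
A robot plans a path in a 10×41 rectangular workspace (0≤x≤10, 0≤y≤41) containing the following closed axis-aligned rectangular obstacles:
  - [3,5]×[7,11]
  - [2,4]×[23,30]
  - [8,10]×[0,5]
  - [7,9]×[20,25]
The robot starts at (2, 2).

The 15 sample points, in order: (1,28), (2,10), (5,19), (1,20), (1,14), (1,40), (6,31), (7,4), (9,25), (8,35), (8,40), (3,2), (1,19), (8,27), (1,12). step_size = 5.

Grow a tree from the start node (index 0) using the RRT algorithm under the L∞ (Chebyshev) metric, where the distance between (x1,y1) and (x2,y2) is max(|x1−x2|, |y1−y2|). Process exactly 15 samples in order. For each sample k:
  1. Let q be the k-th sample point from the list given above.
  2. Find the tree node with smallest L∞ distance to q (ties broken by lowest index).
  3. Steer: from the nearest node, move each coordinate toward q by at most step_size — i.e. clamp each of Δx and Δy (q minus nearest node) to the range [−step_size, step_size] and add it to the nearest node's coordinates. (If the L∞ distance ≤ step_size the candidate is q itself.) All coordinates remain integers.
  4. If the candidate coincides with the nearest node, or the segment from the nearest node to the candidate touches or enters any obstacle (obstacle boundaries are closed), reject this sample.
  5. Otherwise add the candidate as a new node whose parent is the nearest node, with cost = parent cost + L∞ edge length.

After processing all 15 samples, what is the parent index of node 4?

Parent of node 4: 3

1. q=(1,28) nearest=0 d=26 new=(1,7) → add node 1 parent=0 cost=5
2. q=(2,10) nearest=1 d=3 new=(2,10) → add node 2 parent=1 cost=8
3. q=(5,19) nearest=2 d=9 new=(5,15) → add node 3 parent=2 cost=13
4. q=(1,20) nearest=3 d=5 new=(1,20) → add node 4 parent=3 cost=18
5. q=(1,14) nearest=2 d=4 new=(1,14) → add node 5 parent=2 cost=12
6. q=(1,40) nearest=4 d=20 new=(1,25) → add node 6 parent=4 cost=23
7. q=(6,31) nearest=6 d=6 new=(6,30) → blocked by [2,4]×[23,30], reject
8. q=(7,4) nearest=0 d=5 new=(7,4) → add node 7 parent=0 cost=5
9. q=(9,25) nearest=4 d=8 new=(6,25) → blocked by [2,4]×[23,30], reject
10. q=(8,35) nearest=6 d=10 new=(6,30) → blocked by [2,4]×[23,30], reject
11. q=(8,40) nearest=6 d=15 new=(6,30) → blocked by [2,4]×[23,30], reject
12. q=(3,2) nearest=0 d=1 new=(3,2) → add node 8 parent=0 cost=1
13. q=(1,19) nearest=4 d=1 new=(1,19) → add node 9 parent=4 cost=19
14. q=(8,27) nearest=4 d=7 new=(6,25) → blocked by [2,4]×[23,30], reject
15. q=(1,12) nearest=2 d=2 new=(1,12) → add node 10 parent=2 cost=10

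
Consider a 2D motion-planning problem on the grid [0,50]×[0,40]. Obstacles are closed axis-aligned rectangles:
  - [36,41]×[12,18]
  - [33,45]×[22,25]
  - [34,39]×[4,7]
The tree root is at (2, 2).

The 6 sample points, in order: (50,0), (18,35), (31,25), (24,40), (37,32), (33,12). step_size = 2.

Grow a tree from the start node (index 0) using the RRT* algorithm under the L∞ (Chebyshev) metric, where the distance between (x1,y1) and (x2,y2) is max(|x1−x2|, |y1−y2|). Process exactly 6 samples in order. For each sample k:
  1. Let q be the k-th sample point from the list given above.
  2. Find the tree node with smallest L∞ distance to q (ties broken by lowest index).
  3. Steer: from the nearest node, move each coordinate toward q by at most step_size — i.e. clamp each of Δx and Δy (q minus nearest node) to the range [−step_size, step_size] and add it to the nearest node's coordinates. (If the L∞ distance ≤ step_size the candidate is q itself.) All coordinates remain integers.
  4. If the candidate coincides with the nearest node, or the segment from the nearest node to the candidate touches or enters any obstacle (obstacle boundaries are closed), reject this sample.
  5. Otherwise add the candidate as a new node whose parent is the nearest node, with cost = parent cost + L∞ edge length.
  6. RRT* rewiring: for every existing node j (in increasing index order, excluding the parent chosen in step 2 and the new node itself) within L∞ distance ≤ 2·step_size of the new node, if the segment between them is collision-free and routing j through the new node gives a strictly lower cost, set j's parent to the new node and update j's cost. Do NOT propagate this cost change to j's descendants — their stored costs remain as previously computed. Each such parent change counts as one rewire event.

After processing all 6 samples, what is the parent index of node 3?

1. q=(50,0) nearest=0 d=48 new=(4,0) → add node 1 parent=0 cost=2
2. q=(18,35) nearest=0 d=33 new=(4,4) → add node 2 parent=0 cost=2
3. q=(31,25) nearest=1 d=27 new=(6,2) → add node 3 parent=1 cost=4
4. q=(24,40) nearest=2 d=36 new=(6,6) → add node 4 parent=2 cost=4
5. q=(37,32) nearest=3 d=31 new=(8,4) → add node 5 parent=3 cost=6
6. q=(33,12) nearest=5 d=25 new=(10,6) → add node 6 parent=5 cost=8

Parent of node 3: 1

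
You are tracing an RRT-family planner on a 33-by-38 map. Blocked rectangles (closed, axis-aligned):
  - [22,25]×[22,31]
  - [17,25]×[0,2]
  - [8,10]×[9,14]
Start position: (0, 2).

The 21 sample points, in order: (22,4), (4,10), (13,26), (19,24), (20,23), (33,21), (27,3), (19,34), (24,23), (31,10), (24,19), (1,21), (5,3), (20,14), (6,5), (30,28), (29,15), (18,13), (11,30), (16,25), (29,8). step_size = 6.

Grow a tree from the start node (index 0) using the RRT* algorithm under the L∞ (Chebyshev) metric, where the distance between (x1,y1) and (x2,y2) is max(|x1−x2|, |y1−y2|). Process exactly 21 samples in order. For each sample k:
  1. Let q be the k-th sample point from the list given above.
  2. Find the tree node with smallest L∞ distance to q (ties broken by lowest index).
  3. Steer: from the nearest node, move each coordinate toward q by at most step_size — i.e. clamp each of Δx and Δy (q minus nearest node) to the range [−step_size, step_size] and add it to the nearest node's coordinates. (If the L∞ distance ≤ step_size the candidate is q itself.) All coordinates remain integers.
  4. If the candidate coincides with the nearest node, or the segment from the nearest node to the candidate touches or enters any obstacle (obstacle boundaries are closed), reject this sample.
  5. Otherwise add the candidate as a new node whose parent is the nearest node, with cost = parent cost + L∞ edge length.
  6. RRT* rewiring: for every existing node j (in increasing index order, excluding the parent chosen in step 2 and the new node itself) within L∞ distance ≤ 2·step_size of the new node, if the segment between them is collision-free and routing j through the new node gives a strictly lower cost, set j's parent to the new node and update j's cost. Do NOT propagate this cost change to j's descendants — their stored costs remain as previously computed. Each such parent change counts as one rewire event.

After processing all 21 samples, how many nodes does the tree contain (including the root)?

Node count: 18

1. q=(22,4) nearest=0 d=22 new=(6,4) → add node 1 parent=0 cost=6
2. q=(4,10) nearest=1 d=6 new=(4,10) → add node 2 parent=1 cost=12
3. q=(13,26) nearest=2 d=16 new=(10,16) → blocked by [8,10]×[9,14], reject
4. q=(19,24) nearest=2 d=15 new=(10,16) → blocked by [8,10]×[9,14], reject
5. q=(20,23) nearest=2 d=16 new=(10,16) → blocked by [8,10]×[9,14], reject
6. q=(33,21) nearest=1 d=27 new=(12,10) → add node 3 parent=1 cost=12
7. q=(27,3) nearest=3 d=15 new=(18,4) → add node 4 parent=3 cost=18
8. q=(19,34) nearest=2 d=24 new=(10,16) → blocked by [8,10]×[9,14], reject
9. q=(24,23) nearest=3 d=13 new=(18,16) → add node 5 parent=3 cost=18
10. q=(31,10) nearest=4 d=13 new=(24,10) → add node 6 parent=4 cost=24
11. q=(24,19) nearest=5 d=6 new=(24,19) → add node 7 parent=5 cost=24
12. q=(1,21) nearest=2 d=11 new=(1,16) → add node 8 parent=2 cost=18
13. q=(5,3) nearest=1 d=1 new=(5,3) → add node 9 parent=1 cost=7
14. q=(20,14) nearest=5 d=2 new=(20,14) → add node 10 parent=5 cost=20
15. q=(6,5) nearest=1 d=1 new=(6,5) → add node 11 parent=1 cost=7
16. q=(30,28) nearest=7 d=9 new=(30,25) → add node 12 parent=7 cost=30
17. q=(29,15) nearest=6 d=5 new=(29,15) → add node 13 parent=6 cost=29
18. q=(18,13) nearest=10 d=2 new=(18,13) → add node 14 parent=10 cost=22
19. q=(11,30) nearest=7 d=13 new=(18,25) → add node 15 parent=7 cost=30
20. q=(16,25) nearest=15 d=2 new=(16,25) → add node 16 parent=15 cost=32
21. q=(29,8) nearest=6 d=5 new=(29,8) → add node 17 parent=6 cost=29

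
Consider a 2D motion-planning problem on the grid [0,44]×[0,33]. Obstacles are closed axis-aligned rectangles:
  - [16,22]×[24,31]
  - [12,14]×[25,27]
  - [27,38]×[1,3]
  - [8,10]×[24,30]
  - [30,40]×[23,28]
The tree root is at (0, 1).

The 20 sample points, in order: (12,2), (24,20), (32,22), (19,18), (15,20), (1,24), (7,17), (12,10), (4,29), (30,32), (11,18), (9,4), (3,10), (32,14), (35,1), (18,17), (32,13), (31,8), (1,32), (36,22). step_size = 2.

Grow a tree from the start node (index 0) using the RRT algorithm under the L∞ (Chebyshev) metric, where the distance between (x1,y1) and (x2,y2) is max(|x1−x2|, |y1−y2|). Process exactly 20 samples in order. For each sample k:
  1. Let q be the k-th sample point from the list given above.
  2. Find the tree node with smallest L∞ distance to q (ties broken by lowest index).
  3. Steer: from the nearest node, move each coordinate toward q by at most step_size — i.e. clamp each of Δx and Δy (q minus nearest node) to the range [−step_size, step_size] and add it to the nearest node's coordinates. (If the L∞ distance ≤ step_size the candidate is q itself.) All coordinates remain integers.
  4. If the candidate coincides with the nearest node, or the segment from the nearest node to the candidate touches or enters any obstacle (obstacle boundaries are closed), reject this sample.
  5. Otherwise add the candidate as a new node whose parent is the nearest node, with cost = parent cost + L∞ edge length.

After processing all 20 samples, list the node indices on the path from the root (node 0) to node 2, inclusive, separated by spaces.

Path: 0 1 2

1. q=(12,2) nearest=0 d=12 new=(2,2) → add node 1 parent=0 cost=2
2. q=(24,20) nearest=1 d=22 new=(4,4) → add node 2 parent=1 cost=4
3. q=(32,22) nearest=2 d=28 new=(6,6) → add node 3 parent=2 cost=6
4. q=(19,18) nearest=3 d=13 new=(8,8) → add node 4 parent=3 cost=8
5. q=(15,20) nearest=4 d=12 new=(10,10) → add node 5 parent=4 cost=10
6. q=(1,24) nearest=5 d=14 new=(8,12) → add node 6 parent=5 cost=12
7. q=(7,17) nearest=6 d=5 new=(7,14) → add node 7 parent=6 cost=14
8. q=(12,10) nearest=5 d=2 new=(12,10) → add node 8 parent=5 cost=12
9. q=(4,29) nearest=7 d=15 new=(5,16) → add node 9 parent=7 cost=16
10. q=(30,32) nearest=5 d=22 new=(12,12) → add node 10 parent=5 cost=12
11. q=(11,18) nearest=7 d=4 new=(9,16) → add node 11 parent=7 cost=16
12. q=(9,4) nearest=3 d=3 new=(8,4) → add node 12 parent=3 cost=8
13. q=(3,10) nearest=3 d=4 new=(4,8) → add node 13 parent=3 cost=8
14. q=(32,14) nearest=8 d=20 new=(14,12) → add node 14 parent=8 cost=14
15. q=(35,1) nearest=14 d=21 new=(16,10) → add node 15 parent=14 cost=16
16. q=(18,17) nearest=14 d=5 new=(16,14) → add node 16 parent=14 cost=16
17. q=(32,13) nearest=15 d=16 new=(18,12) → add node 17 parent=15 cost=18
18. q=(31,8) nearest=17 d=13 new=(20,10) → add node 18 parent=17 cost=20
19. q=(1,32) nearest=9 d=16 new=(3,18) → add node 19 parent=9 cost=18
20. q=(36,22) nearest=18 d=16 new=(22,12) → add node 20 parent=18 cost=22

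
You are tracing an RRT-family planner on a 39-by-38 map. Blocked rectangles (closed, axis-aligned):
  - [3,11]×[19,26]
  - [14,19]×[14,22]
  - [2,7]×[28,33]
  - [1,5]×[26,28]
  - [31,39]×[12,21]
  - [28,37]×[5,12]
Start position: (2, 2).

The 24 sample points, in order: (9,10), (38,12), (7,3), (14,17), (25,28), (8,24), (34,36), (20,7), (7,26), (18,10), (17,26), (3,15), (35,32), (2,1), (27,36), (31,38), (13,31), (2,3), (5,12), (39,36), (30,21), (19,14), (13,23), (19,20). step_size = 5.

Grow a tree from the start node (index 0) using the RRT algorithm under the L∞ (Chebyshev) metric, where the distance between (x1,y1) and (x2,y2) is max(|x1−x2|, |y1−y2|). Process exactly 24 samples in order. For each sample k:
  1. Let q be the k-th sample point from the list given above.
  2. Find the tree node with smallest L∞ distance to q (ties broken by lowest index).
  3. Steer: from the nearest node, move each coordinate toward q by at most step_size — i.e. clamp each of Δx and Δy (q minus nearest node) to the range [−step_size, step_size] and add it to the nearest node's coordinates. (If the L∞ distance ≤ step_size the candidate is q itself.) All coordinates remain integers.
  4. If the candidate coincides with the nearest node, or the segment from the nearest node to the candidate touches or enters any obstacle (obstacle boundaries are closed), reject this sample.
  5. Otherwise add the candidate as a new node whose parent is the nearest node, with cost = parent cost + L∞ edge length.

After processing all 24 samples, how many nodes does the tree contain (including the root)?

Node count: 14

1. q=(9,10) nearest=0 d=8 new=(7,7) → add node 1 parent=0 cost=5
2. q=(38,12) nearest=1 d=31 new=(12,12) → add node 2 parent=1 cost=10
3. q=(7,3) nearest=1 d=4 new=(7,3) → add node 3 parent=1 cost=9
4. q=(14,17) nearest=2 d=5 new=(14,17) → blocked by [14,19]×[14,22], reject
5. q=(25,28) nearest=2 d=16 new=(17,17) → blocked by [14,19]×[14,22], reject
6. q=(8,24) nearest=2 d=12 new=(8,17) → add node 4 parent=2 cost=15
7. q=(34,36) nearest=2 d=24 new=(17,17) → blocked by [14,19]×[14,22], reject
8. q=(20,7) nearest=2 d=8 new=(17,7) → add node 5 parent=2 cost=15
9. q=(7,26) nearest=4 d=9 new=(7,22) → blocked by [3,11]×[19,26], reject
10. q=(18,10) nearest=5 d=3 new=(18,10) → add node 6 parent=5 cost=18
11. q=(17,26) nearest=4 d=9 new=(13,22) → blocked by [3,11]×[19,26], reject
12. q=(3,15) nearest=4 d=5 new=(3,15) → add node 7 parent=4 cost=20
13. q=(35,32) nearest=6 d=22 new=(23,15) → add node 8 parent=6 cost=23
14. q=(2,1) nearest=0 d=1 new=(2,1) → add node 9 parent=0 cost=1
15. q=(27,36) nearest=4 d=19 new=(13,22) → blocked by [3,11]×[19,26], reject
16. q=(31,38) nearest=4 d=23 new=(13,22) → blocked by [3,11]×[19,26], reject
17. q=(13,31) nearest=4 d=14 new=(13,22) → blocked by [3,11]×[19,26], reject
18. q=(2,3) nearest=0 d=1 new=(2,3) → add node 10 parent=0 cost=1
19. q=(5,12) nearest=7 d=3 new=(5,12) → add node 11 parent=7 cost=23
20. q=(39,36) nearest=8 d=21 new=(28,20) → add node 12 parent=8 cost=28
21. q=(30,21) nearest=12 d=2 new=(30,21) → add node 13 parent=12 cost=30
22. q=(19,14) nearest=6 d=4 new=(19,14) → blocked by [14,19]×[14,22], reject
23. q=(13,23) nearest=4 d=6 new=(13,22) → blocked by [3,11]×[19,26], reject
24. q=(19,20) nearest=8 d=5 new=(19,20) → blocked by [14,19]×[14,22], reject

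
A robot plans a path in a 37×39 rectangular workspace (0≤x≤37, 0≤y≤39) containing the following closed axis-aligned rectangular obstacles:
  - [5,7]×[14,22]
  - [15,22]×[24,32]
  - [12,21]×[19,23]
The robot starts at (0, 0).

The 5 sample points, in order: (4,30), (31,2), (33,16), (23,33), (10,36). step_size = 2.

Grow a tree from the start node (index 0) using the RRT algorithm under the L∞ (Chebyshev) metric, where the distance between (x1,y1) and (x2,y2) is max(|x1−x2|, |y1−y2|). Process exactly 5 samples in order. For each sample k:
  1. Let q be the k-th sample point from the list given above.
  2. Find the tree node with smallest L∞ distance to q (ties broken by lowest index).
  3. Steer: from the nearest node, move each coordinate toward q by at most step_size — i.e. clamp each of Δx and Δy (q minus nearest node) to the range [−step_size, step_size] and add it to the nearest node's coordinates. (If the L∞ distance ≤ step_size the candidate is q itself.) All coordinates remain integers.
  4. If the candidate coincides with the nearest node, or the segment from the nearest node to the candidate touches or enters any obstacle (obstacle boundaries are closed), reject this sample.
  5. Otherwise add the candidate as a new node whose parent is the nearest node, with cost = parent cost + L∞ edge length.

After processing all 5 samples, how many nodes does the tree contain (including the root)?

Node count: 6

1. q=(4,30) nearest=0 d=30 new=(2,2) → add node 1 parent=0 cost=2
2. q=(31,2) nearest=1 d=29 new=(4,2) → add node 2 parent=1 cost=4
3. q=(33,16) nearest=2 d=29 new=(6,4) → add node 3 parent=2 cost=6
4. q=(23,33) nearest=3 d=29 new=(8,6) → add node 4 parent=3 cost=8
5. q=(10,36) nearest=4 d=30 new=(10,8) → add node 5 parent=4 cost=10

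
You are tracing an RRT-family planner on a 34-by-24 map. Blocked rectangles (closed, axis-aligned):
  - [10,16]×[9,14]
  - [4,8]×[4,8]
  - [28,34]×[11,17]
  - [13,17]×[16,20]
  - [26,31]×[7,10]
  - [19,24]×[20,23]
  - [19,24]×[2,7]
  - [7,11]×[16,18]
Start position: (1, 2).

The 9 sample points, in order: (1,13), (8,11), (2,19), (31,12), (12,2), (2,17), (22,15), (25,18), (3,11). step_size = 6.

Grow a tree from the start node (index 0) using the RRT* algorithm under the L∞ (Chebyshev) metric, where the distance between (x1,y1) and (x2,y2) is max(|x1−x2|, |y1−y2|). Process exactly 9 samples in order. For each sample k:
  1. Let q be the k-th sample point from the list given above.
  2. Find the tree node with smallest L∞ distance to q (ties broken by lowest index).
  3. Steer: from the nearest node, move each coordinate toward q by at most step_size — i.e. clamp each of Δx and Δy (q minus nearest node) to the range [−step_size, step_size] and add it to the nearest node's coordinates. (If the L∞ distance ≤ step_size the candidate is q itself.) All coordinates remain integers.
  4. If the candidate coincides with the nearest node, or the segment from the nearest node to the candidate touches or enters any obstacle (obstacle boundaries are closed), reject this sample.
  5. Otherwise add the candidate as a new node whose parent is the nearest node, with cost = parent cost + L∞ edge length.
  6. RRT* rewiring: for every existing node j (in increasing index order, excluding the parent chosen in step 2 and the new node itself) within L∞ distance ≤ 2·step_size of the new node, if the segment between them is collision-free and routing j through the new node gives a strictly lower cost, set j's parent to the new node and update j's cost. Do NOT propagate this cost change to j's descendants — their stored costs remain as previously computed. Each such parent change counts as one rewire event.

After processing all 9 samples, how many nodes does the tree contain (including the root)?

1. q=(1,13) nearest=0 d=11 new=(1,8) → add node 1 parent=0 cost=6
2. q=(8,11) nearest=1 d=7 new=(7,11) → add node 2 parent=1 cost=12
3. q=(2,19) nearest=2 d=8 new=(2,17) → add node 3 parent=2 cost=18
4. q=(31,12) nearest=2 d=24 new=(13,12) → blocked by [10,16]×[9,14], reject
5. q=(12,2) nearest=2 d=9 new=(12,5) → add node 4 parent=2 cost=18
6. q=(2,17) nearest=3 d=0 → coincident, reject
7. q=(22,15) nearest=4 d=10 new=(18,11) → blocked by [10,16]×[9,14], reject
8. q=(25,18) nearest=4 d=13 new=(18,11) → blocked by [10,16]×[9,14], reject
9. q=(3,11) nearest=1 d=3 new=(3,11) → add node 5 parent=1 cost=9; rewire 3→5 (15<18)

Node count: 6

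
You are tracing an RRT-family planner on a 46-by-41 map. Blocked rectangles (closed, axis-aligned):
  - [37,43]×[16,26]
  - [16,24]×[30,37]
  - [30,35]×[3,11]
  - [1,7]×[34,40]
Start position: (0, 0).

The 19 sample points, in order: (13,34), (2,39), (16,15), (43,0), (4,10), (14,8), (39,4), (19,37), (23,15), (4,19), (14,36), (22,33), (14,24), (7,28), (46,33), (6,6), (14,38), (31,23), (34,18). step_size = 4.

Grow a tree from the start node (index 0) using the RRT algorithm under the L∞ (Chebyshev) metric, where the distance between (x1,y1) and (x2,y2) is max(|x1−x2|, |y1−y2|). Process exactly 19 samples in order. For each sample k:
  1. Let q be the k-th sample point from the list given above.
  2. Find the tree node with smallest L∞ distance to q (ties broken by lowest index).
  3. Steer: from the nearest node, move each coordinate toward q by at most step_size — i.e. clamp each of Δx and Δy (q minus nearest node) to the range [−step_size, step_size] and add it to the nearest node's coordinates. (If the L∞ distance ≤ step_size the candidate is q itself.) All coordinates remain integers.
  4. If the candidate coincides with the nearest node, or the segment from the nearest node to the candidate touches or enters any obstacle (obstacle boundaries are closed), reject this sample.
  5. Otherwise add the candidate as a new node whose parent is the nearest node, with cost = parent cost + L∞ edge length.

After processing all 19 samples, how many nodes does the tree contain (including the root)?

1. q=(13,34) nearest=0 d=34 new=(4,4) → add node 1 parent=0 cost=4
2. q=(2,39) nearest=1 d=35 new=(2,8) → add node 2 parent=1 cost=8
3. q=(16,15) nearest=1 d=12 new=(8,8) → add node 3 parent=1 cost=8
4. q=(43,0) nearest=3 d=35 new=(12,4) → add node 4 parent=3 cost=12
5. q=(4,10) nearest=2 d=2 new=(4,10) → add node 5 parent=2 cost=10
6. q=(14,8) nearest=4 d=4 new=(14,8) → add node 6 parent=4 cost=16
7. q=(39,4) nearest=6 d=25 new=(18,4) → add node 7 parent=6 cost=20
8. q=(19,37) nearest=5 d=27 new=(8,14) → add node 8 parent=5 cost=14
9. q=(23,15) nearest=6 d=9 new=(18,12) → add node 9 parent=6 cost=20
10. q=(4,19) nearest=8 d=5 new=(4,18) → add node 10 parent=8 cost=18
11. q=(14,36) nearest=10 d=18 new=(8,22) → add node 11 parent=10 cost=22
12. q=(22,33) nearest=11 d=14 new=(12,26) → add node 12 parent=11 cost=26
13. q=(14,24) nearest=12 d=2 new=(14,24) → add node 13 parent=12 cost=28
14. q=(7,28) nearest=12 d=5 new=(8,28) → add node 14 parent=12 cost=30
15. q=(46,33) nearest=9 d=28 new=(22,16) → add node 15 parent=9 cost=24
16. q=(6,6) nearest=1 d=2 new=(6,6) → add node 16 parent=1 cost=6
17. q=(14,38) nearest=14 d=10 new=(12,32) → add node 17 parent=14 cost=34
18. q=(31,23) nearest=15 d=9 new=(26,20) → add node 18 parent=15 cost=28
19. q=(34,18) nearest=18 d=8 new=(30,18) → add node 19 parent=18 cost=32

Node count: 20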